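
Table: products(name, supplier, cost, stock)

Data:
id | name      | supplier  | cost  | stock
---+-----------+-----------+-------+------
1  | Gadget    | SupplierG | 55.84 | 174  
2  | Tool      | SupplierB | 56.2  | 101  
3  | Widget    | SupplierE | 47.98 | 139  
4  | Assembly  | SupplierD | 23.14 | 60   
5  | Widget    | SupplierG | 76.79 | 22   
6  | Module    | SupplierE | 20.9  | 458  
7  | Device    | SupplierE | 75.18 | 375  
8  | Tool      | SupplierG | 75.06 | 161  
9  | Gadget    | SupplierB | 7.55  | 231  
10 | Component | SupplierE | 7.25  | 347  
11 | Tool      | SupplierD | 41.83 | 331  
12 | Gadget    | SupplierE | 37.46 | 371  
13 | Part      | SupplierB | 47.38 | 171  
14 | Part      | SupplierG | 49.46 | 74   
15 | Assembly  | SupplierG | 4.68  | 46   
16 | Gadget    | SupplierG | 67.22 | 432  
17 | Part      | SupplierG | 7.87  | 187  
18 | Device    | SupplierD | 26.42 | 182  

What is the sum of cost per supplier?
SELECT supplier, SUM(cost) as result
FROM products
GROUP BY supplier

Result:
  SupplierB: 111.13
  SupplierD: 91.39
  SupplierE: 188.77
  SupplierG: 336.92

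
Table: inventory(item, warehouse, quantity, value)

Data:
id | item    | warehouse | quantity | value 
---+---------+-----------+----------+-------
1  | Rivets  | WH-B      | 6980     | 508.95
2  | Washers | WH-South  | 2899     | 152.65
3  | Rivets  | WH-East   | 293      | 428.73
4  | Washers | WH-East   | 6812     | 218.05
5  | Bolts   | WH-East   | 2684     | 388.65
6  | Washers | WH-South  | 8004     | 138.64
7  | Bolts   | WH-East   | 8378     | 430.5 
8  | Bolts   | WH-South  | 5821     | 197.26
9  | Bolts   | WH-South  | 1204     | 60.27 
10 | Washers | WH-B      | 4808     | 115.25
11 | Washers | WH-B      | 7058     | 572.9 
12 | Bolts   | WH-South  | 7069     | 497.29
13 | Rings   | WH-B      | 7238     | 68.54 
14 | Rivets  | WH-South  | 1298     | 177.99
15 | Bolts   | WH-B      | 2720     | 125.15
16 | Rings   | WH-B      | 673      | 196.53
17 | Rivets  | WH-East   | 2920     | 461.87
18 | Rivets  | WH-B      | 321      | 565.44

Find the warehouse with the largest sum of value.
SELECT warehouse, SUM(value) as val
FROM inventory
GROUP BY warehouse
ORDER BY val DESC
LIMIT 1

Result: WH-B with sum(value) = 2152.76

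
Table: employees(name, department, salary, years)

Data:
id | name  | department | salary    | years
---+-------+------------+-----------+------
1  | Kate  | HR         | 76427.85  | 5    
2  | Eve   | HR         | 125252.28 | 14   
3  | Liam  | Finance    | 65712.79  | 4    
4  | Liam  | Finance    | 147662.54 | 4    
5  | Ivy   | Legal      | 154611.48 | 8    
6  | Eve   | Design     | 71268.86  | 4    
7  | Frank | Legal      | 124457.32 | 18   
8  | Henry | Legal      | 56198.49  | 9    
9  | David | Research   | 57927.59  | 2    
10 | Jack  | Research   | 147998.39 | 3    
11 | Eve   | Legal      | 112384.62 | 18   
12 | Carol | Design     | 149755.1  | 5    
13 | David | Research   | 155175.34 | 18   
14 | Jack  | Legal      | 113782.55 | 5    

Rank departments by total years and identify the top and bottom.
SELECT department, SUM(years)
FROM employees
GROUP BY department
ORDER BY SUM(years)

All groups:
  Finance: 8
  Design: 9
  HR: 19
  Research: 23
  Legal: 58

Highest: Legal (58)
Lowest: Finance (8)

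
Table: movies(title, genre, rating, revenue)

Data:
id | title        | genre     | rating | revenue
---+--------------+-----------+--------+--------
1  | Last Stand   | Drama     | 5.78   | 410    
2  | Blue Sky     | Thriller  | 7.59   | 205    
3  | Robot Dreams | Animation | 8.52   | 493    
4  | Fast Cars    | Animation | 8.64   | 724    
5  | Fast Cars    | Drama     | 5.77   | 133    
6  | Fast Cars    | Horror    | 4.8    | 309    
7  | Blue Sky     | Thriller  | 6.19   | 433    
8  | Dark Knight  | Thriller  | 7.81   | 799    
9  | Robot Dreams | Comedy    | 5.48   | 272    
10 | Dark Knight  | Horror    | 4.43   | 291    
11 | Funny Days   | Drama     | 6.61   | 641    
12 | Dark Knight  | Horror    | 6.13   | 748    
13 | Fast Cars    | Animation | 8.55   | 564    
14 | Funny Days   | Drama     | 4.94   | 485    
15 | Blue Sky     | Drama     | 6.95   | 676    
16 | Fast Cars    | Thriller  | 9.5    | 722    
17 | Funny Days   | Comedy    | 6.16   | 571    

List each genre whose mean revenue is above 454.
SELECT genre, AVG(revenue)
FROM movies
GROUP BY genre
HAVING AVG(revenue) > 454

Result:
  Animation: avg=593.67
  Drama: avg=469.00
  Thriller: avg=539.75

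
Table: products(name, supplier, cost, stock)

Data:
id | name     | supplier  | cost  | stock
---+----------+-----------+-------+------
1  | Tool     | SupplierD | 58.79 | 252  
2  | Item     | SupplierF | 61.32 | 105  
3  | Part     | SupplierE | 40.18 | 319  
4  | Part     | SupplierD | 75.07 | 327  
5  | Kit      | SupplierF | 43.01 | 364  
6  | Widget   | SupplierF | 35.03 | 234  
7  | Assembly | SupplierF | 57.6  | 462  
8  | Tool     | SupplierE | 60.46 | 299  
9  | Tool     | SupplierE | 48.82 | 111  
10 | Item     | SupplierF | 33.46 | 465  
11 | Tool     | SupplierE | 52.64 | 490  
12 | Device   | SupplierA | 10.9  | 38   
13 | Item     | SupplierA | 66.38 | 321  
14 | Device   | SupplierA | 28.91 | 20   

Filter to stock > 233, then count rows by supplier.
SELECT supplier, COUNT(*)
FROM products
WHERE stock > 233
GROUP BY supplier

Note: WHERE filters rows before grouping.

Result:
  SupplierA: 1
  SupplierD: 2
  SupplierE: 3
  SupplierF: 4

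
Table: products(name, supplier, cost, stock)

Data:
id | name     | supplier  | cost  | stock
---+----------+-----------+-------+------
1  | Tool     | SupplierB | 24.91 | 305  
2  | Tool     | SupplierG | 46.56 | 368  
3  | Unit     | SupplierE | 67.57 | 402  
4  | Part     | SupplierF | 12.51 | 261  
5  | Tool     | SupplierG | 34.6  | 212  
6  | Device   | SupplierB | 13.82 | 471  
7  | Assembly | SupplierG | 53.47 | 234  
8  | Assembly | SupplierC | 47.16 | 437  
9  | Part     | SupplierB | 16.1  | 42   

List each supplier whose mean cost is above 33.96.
SELECT supplier, AVG(cost)
FROM products
GROUP BY supplier
HAVING AVG(cost) > 33.96

Result:
  SupplierC: avg=47.16
  SupplierE: avg=67.57
  SupplierG: avg=44.88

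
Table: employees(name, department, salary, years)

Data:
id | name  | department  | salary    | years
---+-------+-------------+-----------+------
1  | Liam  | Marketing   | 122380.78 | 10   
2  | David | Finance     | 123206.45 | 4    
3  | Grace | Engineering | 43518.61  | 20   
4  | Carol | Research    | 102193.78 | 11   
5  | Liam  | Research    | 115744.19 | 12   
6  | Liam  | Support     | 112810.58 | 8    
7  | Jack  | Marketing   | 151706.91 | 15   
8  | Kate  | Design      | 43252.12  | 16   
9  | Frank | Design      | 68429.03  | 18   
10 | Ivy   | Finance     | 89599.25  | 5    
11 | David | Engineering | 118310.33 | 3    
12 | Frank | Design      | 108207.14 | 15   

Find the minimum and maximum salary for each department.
SELECT department, MIN(salary), MAX(salary)
FROM employees
GROUP BY department

Result:
  Design: min=43252.12, max=108207.14
  Engineering: min=43518.61, max=118310.33
  Finance: min=89599.25, max=123206.45
  Marketing: min=122380.78, max=151706.91
  Research: min=102193.78, max=115744.19
  Support: min=112810.58, max=112810.58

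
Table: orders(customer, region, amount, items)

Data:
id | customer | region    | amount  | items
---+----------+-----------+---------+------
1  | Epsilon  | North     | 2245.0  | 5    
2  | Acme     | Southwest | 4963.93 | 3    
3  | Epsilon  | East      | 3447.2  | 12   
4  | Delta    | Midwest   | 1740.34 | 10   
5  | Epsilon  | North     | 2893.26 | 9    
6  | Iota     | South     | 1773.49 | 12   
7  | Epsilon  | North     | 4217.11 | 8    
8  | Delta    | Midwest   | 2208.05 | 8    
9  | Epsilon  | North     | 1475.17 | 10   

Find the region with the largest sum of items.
SELECT region, SUM(items) as val
FROM orders
GROUP BY region
ORDER BY val DESC
LIMIT 1

Result: North with sum(items) = 32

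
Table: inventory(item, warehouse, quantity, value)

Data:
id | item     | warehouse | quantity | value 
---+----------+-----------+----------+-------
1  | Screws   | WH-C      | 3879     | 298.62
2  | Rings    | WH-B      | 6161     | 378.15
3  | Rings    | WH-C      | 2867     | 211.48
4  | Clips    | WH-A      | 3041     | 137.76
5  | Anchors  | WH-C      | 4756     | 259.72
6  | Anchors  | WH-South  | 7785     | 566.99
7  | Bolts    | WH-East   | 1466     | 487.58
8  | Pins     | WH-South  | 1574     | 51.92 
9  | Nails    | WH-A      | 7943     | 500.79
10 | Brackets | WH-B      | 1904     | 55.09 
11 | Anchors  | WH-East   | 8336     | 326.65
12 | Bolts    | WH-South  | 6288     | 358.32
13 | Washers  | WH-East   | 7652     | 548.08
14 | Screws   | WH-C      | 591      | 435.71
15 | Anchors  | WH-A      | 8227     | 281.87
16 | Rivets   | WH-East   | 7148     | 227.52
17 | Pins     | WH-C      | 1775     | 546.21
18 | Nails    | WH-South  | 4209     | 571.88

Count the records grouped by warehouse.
SELECT warehouse, COUNT(*) as count
FROM inventory
GROUP BY warehouse

Result:
  WH-A: 3
  WH-B: 2
  WH-C: 5
  WH-East: 4
  WH-South: 4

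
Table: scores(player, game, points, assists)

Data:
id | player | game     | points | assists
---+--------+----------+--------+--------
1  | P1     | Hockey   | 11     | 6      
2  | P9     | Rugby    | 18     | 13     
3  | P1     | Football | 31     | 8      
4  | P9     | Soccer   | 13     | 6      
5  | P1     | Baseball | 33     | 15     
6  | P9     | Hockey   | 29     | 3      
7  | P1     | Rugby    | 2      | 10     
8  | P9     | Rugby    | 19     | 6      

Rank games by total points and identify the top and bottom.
SELECT game, SUM(points)
FROM scores
GROUP BY game
ORDER BY SUM(points)

All groups:
  Soccer: 13
  Football: 31
  Baseball: 33
  Rugby: 39
  Hockey: 40

Highest: Hockey (40)
Lowest: Soccer (13)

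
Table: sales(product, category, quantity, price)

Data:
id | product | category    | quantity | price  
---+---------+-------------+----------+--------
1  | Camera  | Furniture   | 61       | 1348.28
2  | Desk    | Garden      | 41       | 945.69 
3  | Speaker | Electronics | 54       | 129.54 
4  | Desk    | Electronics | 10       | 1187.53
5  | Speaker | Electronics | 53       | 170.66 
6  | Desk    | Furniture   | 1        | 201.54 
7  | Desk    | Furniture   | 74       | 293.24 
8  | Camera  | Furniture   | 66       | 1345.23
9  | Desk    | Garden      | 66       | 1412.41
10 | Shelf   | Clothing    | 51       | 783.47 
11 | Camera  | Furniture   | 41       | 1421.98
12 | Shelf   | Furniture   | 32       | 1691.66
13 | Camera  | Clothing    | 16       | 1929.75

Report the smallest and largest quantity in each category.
SELECT category, MIN(quantity), MAX(quantity)
FROM sales
GROUP BY category

Result:
  Clothing: min=16, max=51
  Electronics: min=10, max=54
  Furniture: min=1, max=74
  Garden: min=41, max=66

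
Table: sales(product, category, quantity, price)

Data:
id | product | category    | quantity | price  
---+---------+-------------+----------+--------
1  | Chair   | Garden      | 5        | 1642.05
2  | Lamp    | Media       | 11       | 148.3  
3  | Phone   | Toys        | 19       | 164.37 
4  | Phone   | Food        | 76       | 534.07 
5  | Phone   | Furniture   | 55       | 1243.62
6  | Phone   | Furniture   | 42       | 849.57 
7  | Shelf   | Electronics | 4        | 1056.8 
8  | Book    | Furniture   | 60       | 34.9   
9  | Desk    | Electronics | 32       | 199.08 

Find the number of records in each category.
SELECT category, COUNT(*) as count
FROM sales
GROUP BY category

Result:
  Electronics: 2
  Food: 1
  Furniture: 3
  Garden: 1
  Media: 1
  Toys: 1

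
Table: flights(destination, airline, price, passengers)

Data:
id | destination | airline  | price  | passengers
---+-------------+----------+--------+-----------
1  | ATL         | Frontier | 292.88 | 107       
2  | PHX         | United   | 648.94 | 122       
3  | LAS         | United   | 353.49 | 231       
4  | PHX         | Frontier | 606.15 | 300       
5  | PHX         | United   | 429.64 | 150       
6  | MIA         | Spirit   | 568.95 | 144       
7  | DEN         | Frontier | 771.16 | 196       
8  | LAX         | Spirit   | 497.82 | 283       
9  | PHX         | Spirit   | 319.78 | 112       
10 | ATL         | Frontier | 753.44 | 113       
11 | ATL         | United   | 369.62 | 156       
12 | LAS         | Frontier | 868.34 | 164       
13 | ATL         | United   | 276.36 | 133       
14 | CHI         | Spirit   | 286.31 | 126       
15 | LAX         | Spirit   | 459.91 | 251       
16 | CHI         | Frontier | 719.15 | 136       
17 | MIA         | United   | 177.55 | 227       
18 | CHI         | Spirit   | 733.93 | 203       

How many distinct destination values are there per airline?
SELECT airline, COUNT(DISTINCT destination)
FROM flights
GROUP BY airline

Result:
  Frontier: 5 distinct
  Spirit: 4 distinct
  United: 4 distinct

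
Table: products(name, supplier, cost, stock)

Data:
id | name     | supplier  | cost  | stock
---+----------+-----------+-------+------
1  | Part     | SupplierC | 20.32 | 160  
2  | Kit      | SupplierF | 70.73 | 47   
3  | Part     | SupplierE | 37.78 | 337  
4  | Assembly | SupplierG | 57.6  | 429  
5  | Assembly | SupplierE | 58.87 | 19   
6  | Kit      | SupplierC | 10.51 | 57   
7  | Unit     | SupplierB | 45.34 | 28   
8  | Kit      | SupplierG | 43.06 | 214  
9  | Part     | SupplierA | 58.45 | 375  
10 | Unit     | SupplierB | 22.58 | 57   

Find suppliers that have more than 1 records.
SELECT supplier, COUNT(*) as cnt
FROM products
GROUP BY supplier
HAVING COUNT(*) > 1

Result:
  SupplierB: 2
  SupplierC: 2
  SupplierE: 2
  SupplierG: 2

Note: HAVING filters groups after aggregation, WHERE filters rows before.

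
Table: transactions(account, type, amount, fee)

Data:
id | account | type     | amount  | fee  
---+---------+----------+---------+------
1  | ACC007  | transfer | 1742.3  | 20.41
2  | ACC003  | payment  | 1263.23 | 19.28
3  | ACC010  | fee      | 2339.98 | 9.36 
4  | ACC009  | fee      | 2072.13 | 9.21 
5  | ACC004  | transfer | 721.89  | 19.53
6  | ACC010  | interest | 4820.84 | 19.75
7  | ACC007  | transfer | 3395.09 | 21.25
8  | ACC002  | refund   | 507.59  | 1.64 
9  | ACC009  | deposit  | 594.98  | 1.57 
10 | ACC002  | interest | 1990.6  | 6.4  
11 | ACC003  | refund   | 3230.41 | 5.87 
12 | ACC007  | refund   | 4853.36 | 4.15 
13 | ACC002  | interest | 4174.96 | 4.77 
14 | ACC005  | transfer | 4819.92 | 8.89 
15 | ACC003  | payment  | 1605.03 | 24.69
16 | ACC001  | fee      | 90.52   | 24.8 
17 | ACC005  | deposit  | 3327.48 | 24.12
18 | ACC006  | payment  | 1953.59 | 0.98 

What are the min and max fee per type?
SELECT type, MIN(fee), MAX(fee)
FROM transactions
GROUP BY type

Result:
  deposit: min=1.57, max=24.12
  fee: min=9.21, max=24.80
  interest: min=4.77, max=19.75
  payment: min=0.98, max=24.69
  refund: min=1.64, max=5.87
  transfer: min=8.89, max=21.25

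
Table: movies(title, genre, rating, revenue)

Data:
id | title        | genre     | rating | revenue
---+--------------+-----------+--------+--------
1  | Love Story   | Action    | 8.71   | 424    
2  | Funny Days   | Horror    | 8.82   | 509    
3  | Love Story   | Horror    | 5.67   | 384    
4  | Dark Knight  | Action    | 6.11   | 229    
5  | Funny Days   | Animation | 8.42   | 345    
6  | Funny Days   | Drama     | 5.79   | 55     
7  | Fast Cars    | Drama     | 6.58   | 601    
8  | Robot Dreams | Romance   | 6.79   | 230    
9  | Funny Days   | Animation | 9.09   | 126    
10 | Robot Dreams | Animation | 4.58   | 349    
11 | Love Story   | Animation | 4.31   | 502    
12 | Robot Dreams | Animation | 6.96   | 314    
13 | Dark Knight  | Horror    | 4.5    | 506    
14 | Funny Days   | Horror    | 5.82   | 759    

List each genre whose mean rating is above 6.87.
SELECT genre, AVG(rating)
FROM movies
GROUP BY genre
HAVING AVG(rating) > 6.87

Result:
  Action: avg=7.41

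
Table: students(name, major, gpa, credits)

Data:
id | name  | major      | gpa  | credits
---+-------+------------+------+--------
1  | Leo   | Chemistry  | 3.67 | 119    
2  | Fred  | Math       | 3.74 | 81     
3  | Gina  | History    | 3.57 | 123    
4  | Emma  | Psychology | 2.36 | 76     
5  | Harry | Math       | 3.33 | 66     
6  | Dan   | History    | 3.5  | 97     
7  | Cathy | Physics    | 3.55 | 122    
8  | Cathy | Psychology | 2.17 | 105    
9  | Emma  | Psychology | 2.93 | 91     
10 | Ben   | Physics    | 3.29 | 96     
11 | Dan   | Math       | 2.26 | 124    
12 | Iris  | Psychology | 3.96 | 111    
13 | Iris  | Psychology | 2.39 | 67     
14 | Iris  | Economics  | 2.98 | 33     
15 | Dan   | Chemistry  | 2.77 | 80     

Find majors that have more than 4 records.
SELECT major, COUNT(*) as cnt
FROM students
GROUP BY major
HAVING COUNT(*) > 4

Result:
  Psychology: 5

Note: HAVING filters groups after aggregation, WHERE filters rows before.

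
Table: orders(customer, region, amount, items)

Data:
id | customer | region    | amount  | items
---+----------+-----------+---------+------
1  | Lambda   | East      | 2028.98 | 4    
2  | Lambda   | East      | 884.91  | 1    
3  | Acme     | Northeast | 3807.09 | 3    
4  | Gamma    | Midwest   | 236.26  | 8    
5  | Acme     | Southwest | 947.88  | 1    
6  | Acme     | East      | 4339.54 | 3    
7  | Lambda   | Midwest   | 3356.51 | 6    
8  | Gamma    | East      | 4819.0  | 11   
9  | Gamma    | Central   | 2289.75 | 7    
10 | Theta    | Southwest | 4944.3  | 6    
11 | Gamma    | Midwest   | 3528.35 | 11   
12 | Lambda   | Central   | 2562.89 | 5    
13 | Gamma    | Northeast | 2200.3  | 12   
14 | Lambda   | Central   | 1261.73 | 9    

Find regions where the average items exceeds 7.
SELECT region, AVG(items)
FROM orders
GROUP BY region
HAVING AVG(items) > 7

Result:
  Midwest: avg=8.33
  Northeast: avg=7.50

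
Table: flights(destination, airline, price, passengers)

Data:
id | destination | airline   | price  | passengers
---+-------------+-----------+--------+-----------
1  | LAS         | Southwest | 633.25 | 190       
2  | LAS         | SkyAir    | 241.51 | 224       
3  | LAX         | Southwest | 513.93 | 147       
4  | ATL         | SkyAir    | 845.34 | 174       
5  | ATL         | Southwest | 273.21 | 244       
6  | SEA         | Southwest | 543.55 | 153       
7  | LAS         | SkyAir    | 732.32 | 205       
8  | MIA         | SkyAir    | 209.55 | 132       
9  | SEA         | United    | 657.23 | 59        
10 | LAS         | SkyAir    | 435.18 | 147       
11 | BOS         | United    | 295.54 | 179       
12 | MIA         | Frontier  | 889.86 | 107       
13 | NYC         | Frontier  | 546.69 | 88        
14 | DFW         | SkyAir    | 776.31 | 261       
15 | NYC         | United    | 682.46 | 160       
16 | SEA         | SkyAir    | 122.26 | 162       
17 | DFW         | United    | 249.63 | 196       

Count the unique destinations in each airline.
SELECT airline, COUNT(DISTINCT destination)
FROM flights
GROUP BY airline

Result:
  Frontier: 2 distinct
  SkyAir: 5 distinct
  Southwest: 4 distinct
  United: 4 distinct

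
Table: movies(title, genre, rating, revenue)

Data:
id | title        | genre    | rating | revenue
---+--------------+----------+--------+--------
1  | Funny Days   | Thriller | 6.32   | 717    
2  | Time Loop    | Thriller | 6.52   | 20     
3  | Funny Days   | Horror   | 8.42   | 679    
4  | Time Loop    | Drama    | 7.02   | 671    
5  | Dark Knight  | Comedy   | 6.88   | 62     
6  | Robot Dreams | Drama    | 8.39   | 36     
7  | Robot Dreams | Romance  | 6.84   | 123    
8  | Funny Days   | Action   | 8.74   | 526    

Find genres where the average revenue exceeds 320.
SELECT genre, AVG(revenue)
FROM movies
GROUP BY genre
HAVING AVG(revenue) > 320

Result:
  Action: avg=526.00
  Drama: avg=353.50
  Horror: avg=679.00
  Thriller: avg=368.50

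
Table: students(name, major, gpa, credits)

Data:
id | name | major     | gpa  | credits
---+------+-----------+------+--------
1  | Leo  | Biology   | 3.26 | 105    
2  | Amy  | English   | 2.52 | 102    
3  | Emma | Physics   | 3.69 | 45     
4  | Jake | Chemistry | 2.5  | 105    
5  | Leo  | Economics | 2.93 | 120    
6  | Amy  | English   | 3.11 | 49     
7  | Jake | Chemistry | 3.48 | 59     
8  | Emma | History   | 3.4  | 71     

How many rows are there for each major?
SELECT major, COUNT(*) as count
FROM students
GROUP BY major

Result:
  Biology: 1
  Chemistry: 2
  Economics: 1
  English: 2
  History: 1
  Physics: 1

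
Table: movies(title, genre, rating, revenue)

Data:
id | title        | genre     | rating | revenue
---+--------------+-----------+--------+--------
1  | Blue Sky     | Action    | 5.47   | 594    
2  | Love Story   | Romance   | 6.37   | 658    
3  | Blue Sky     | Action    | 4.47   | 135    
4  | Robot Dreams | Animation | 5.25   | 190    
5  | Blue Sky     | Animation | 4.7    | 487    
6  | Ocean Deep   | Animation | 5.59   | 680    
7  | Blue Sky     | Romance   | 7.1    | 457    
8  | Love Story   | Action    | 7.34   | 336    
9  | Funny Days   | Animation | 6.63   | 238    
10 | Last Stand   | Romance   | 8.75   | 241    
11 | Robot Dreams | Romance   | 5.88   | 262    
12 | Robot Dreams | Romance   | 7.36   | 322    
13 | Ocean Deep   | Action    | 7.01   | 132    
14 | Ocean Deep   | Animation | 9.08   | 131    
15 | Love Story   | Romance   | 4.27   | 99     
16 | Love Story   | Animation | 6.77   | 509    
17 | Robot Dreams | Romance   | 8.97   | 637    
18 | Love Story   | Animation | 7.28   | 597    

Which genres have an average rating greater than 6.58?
SELECT genre, AVG(rating)
FROM movies
GROUP BY genre
HAVING AVG(rating) > 6.58

Result:
  Romance: avg=6.96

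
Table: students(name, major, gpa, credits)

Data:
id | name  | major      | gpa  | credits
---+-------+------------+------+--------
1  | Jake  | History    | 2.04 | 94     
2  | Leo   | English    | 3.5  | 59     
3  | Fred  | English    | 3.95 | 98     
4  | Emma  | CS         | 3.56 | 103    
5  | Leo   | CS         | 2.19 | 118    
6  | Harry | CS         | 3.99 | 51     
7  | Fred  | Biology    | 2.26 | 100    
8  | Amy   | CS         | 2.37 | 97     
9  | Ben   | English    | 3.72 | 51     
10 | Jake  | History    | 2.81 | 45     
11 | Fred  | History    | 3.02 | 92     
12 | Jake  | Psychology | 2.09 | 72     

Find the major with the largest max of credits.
SELECT major, MAX(credits) as val
FROM students
GROUP BY major
ORDER BY val DESC
LIMIT 1

Result: CS with max(credits) = 118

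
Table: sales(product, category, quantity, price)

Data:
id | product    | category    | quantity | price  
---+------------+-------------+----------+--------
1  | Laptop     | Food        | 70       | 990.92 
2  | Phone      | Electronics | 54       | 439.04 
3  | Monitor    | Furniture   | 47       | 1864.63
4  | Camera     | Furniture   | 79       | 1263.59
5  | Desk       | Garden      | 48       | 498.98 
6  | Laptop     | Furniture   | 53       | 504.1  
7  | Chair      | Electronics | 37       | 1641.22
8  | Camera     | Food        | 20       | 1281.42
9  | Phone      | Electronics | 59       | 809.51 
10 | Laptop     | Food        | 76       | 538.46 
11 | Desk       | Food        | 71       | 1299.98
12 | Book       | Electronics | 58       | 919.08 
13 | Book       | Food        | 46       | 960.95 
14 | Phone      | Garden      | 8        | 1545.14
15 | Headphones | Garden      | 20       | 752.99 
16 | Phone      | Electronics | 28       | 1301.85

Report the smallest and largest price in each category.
SELECT category, MIN(price), MAX(price)
FROM sales
GROUP BY category

Result:
  Electronics: min=439.04, max=1641.22
  Food: min=538.46, max=1299.98
  Furniture: min=504.10, max=1864.63
  Garden: min=498.98, max=1545.14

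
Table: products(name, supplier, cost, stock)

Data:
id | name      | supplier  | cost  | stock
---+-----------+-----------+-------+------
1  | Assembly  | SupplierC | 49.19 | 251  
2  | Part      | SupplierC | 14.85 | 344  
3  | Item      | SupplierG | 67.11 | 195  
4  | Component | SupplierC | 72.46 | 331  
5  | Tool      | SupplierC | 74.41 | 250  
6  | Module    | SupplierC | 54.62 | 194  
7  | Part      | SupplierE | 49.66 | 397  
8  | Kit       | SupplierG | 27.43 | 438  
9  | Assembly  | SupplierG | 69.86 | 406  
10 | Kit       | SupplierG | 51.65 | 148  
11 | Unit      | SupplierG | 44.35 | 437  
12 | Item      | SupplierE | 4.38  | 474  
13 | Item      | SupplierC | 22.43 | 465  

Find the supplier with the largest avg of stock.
SELECT supplier, AVG(stock) as val
FROM products
GROUP BY supplier
ORDER BY val DESC
LIMIT 1

Result: SupplierE with avg(stock) = 435.50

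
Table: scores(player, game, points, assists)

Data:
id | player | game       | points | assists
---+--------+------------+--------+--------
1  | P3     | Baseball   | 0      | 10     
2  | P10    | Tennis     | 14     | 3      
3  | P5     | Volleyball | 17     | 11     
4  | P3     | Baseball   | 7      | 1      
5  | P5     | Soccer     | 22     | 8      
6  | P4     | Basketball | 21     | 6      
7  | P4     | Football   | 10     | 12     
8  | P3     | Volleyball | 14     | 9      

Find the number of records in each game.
SELECT game, COUNT(*) as count
FROM scores
GROUP BY game

Result:
  Baseball: 2
  Basketball: 1
  Football: 1
  Soccer: 1
  Tennis: 1
  Volleyball: 2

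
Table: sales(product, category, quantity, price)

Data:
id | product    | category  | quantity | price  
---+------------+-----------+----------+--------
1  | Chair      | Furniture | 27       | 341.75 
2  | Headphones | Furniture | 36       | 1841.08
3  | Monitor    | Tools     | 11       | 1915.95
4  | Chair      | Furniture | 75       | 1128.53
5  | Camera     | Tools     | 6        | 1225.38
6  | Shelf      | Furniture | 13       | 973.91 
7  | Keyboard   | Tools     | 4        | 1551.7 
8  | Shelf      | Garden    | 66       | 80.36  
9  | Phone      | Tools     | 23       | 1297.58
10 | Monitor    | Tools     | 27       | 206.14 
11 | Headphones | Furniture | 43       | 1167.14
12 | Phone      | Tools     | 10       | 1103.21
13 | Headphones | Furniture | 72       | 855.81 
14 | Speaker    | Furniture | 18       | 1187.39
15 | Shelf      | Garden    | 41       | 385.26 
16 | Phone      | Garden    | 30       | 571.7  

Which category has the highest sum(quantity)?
SELECT category, SUM(quantity) as val
FROM sales
GROUP BY category
ORDER BY val DESC
LIMIT 1

Result: Furniture with sum(quantity) = 284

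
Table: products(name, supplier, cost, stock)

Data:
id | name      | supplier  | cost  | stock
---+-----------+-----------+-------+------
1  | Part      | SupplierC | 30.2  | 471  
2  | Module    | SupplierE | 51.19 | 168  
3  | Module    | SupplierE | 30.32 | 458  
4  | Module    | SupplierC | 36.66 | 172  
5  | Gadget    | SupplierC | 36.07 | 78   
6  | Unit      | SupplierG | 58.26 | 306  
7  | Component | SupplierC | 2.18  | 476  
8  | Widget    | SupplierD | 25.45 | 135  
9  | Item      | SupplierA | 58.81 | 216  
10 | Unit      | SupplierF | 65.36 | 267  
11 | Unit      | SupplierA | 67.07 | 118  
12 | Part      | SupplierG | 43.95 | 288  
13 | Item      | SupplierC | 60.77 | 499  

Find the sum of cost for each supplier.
SELECT supplier, SUM(cost) as result
FROM products
GROUP BY supplier

Result:
  SupplierA: 125.88
  SupplierC: 165.88
  SupplierD: 25.45
  SupplierE: 81.51
  SupplierF: 65.36
  SupplierG: 102.21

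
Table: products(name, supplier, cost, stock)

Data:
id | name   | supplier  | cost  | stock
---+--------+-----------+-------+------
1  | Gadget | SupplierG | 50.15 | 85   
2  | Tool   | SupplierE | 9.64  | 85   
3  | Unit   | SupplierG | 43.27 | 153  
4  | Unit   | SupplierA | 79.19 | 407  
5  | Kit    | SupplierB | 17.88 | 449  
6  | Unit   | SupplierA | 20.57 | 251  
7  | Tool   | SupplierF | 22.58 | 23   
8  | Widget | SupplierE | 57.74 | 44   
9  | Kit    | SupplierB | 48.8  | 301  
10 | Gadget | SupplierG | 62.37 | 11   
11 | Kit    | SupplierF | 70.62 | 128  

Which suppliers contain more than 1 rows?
SELECT supplier, COUNT(*) as cnt
FROM products
GROUP BY supplier
HAVING COUNT(*) > 1

Result:
  SupplierA: 2
  SupplierB: 2
  SupplierE: 2
  SupplierF: 2
  SupplierG: 3

Note: HAVING filters groups after aggregation, WHERE filters rows before.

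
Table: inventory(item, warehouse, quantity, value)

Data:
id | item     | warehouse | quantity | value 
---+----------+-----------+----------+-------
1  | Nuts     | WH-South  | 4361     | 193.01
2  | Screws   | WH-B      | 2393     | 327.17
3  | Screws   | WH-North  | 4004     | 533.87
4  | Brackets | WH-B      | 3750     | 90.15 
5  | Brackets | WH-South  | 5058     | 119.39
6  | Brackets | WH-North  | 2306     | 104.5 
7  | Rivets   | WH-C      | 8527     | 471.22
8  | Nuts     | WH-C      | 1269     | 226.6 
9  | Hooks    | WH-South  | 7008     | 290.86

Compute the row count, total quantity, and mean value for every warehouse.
SELECT warehouse,
       COUNT(*) as cnt,
       SUM(quantity) as total_quantity,
       AVG(value) as avg_value
FROM inventory
GROUP BY warehouse

Result:
  WH-B: 2 records, 6143 total quantity, 208.66 avg value
  WH-C: 2 records, 9796 total quantity, 348.91 avg value
  WH-North: 2 records, 6310 total quantity, 319.19 avg value
  WH-South: 3 records, 16427 total quantity, 201.09 avg value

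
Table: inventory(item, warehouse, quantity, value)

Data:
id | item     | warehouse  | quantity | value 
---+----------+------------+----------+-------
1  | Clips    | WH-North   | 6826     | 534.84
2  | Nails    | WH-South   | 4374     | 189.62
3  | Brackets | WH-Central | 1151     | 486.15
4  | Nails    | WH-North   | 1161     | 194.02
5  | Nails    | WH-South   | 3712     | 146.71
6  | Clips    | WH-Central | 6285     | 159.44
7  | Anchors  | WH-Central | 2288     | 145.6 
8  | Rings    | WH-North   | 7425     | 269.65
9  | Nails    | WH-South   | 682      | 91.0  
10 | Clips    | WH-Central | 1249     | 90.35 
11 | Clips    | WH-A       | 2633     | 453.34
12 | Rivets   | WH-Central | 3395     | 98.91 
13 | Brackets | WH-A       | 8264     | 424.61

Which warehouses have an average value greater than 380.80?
SELECT warehouse, AVG(value)
FROM inventory
GROUP BY warehouse
HAVING AVG(value) > 380.80

Result:
  WH-A: avg=438.98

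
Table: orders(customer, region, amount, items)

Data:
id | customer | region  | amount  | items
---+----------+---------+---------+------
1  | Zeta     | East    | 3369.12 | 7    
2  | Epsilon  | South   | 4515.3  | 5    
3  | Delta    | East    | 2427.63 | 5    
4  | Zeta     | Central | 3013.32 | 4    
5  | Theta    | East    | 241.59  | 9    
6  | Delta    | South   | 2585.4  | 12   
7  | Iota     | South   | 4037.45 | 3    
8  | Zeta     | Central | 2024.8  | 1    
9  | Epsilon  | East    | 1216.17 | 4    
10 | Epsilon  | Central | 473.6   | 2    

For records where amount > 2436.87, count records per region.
SELECT region, COUNT(*)
FROM orders
WHERE amount > 2436.87
GROUP BY region

Note: WHERE filters rows before grouping.

Result:
  Central: 1
  East: 1
  South: 3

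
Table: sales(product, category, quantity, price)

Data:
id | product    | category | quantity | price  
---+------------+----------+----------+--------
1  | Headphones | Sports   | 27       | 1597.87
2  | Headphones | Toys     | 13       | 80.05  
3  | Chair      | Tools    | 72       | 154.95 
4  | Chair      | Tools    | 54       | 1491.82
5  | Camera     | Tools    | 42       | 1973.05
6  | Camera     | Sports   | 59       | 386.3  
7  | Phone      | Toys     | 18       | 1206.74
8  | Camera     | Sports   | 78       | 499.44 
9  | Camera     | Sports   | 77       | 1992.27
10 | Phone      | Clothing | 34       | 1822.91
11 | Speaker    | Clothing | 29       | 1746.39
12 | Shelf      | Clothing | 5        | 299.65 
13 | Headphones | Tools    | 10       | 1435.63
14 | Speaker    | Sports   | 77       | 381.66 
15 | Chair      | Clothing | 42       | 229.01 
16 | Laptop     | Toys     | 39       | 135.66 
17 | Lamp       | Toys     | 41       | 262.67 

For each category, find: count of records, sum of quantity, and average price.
SELECT category,
       COUNT(*) as cnt,
       SUM(quantity) as total_quantity,
       AVG(price) as avg_price
FROM sales
GROUP BY category

Result:
  Clothing: 4 records, 110 total quantity, 1024.49 avg price
  Sports: 5 records, 318 total quantity, 971.51 avg price
  Tools: 4 records, 178 total quantity, 1263.86 avg price
  Toys: 4 records, 111 total quantity, 421.28 avg price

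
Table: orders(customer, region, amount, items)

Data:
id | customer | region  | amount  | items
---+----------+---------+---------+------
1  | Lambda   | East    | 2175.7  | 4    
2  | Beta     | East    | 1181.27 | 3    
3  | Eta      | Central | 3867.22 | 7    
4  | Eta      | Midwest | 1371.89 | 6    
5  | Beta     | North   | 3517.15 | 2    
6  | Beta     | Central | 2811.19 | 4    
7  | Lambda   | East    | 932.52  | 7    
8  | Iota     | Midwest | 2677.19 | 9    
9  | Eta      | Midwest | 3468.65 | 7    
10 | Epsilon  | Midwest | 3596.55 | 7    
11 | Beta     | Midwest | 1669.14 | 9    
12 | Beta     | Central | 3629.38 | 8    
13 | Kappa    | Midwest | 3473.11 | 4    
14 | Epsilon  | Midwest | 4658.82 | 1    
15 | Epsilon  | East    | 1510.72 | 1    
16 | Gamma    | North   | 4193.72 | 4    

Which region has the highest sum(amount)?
SELECT region, SUM(amount) as val
FROM orders
GROUP BY region
ORDER BY val DESC
LIMIT 1

Result: Midwest with sum(amount) = 20915.35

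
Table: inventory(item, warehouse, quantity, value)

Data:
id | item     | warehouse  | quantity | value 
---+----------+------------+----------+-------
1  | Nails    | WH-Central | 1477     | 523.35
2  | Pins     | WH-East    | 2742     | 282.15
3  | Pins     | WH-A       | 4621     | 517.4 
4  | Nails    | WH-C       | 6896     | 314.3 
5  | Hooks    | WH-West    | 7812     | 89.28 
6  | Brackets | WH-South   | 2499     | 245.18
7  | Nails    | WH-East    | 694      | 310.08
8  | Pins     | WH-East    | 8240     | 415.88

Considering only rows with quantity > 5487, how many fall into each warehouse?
SELECT warehouse, COUNT(*)
FROM inventory
WHERE quantity > 5487
GROUP BY warehouse

Note: WHERE filters rows before grouping.

Result:
  WH-C: 1
  WH-East: 1
  WH-West: 1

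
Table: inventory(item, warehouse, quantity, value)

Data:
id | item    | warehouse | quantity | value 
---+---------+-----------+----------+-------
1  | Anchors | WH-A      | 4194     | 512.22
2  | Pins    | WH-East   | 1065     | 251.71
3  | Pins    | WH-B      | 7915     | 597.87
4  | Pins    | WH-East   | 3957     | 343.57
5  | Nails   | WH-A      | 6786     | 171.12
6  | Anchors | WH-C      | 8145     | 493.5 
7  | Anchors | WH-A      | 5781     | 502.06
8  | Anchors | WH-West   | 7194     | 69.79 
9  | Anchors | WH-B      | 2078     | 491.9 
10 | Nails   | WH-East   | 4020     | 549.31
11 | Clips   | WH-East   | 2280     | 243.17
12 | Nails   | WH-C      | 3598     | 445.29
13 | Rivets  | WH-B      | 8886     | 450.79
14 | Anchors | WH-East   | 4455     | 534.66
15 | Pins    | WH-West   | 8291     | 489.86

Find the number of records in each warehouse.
SELECT warehouse, COUNT(*) as count
FROM inventory
GROUP BY warehouse

Result:
  WH-A: 3
  WH-B: 3
  WH-C: 2
  WH-East: 5
  WH-West: 2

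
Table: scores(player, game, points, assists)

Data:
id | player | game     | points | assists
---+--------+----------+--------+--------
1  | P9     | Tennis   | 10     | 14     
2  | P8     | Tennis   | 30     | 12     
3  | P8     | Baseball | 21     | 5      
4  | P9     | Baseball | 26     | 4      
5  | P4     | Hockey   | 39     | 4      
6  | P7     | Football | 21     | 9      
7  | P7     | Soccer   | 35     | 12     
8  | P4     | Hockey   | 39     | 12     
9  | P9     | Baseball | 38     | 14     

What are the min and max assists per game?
SELECT game, MIN(assists), MAX(assists)
FROM scores
GROUP BY game

Result:
  Baseball: min=4, max=14
  Football: min=9, max=9
  Hockey: min=4, max=12
  Soccer: min=12, max=12
  Tennis: min=12, max=14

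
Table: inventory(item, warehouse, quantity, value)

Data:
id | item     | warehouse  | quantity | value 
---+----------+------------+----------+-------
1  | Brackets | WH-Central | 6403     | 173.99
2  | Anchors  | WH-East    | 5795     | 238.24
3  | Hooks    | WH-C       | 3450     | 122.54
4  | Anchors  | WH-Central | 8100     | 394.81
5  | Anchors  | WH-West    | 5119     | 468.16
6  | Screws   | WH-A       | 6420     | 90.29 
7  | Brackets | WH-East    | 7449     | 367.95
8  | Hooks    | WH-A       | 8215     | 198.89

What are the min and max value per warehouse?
SELECT warehouse, MIN(value), MAX(value)
FROM inventory
GROUP BY warehouse

Result:
  WH-A: min=90.29, max=198.89
  WH-C: min=122.54, max=122.54
  WH-Central: min=173.99, max=394.81
  WH-East: min=238.24, max=367.95
  WH-West: min=468.16, max=468.16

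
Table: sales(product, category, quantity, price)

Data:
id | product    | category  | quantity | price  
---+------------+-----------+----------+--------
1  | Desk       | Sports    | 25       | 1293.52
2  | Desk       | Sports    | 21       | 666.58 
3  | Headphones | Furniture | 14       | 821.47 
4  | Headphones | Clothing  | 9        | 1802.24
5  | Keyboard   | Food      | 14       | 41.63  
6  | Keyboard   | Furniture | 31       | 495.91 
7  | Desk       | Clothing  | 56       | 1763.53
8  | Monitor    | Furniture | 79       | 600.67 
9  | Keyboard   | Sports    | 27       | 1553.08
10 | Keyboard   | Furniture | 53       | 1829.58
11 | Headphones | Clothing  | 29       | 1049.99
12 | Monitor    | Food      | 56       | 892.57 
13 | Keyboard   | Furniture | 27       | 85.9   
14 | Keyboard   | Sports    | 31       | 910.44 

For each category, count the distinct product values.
SELECT category, COUNT(DISTINCT product)
FROM sales
GROUP BY category

Result:
  Clothing: 2 distinct
  Food: 2 distinct
  Furniture: 3 distinct
  Sports: 2 distinct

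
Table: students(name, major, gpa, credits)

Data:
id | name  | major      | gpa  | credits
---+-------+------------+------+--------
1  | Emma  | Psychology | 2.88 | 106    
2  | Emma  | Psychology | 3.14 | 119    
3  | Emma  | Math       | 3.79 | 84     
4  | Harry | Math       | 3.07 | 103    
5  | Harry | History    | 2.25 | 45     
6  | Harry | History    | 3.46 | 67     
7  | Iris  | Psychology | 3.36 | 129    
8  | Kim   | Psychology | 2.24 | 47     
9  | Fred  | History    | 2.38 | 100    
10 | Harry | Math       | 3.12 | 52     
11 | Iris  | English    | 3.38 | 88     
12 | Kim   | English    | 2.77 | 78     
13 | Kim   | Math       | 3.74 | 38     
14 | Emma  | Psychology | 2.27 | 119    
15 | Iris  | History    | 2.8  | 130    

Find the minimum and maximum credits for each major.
SELECT major, MIN(credits), MAX(credits)
FROM students
GROUP BY major

Result:
  English: min=78, max=88
  History: min=45, max=130
  Math: min=38, max=103
  Psychology: min=47, max=129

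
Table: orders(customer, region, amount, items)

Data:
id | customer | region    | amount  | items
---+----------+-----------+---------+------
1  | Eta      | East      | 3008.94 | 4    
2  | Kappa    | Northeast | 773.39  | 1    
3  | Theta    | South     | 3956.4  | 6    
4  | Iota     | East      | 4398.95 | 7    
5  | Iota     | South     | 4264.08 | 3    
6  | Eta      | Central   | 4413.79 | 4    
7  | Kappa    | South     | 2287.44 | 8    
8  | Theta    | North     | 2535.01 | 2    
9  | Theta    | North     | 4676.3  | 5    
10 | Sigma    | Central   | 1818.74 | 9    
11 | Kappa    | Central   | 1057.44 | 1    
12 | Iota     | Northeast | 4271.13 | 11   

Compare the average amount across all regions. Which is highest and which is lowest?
SELECT region, AVG(amount)
FROM orders
GROUP BY region
ORDER BY AVG(amount)

All groups:
  Central: 2429.99
  Northeast: 2522.26
  South: 3502.64
  North: 3605.66
  East: 3703.95

Highest: East (3703.95)
Lowest: Central (2429.99)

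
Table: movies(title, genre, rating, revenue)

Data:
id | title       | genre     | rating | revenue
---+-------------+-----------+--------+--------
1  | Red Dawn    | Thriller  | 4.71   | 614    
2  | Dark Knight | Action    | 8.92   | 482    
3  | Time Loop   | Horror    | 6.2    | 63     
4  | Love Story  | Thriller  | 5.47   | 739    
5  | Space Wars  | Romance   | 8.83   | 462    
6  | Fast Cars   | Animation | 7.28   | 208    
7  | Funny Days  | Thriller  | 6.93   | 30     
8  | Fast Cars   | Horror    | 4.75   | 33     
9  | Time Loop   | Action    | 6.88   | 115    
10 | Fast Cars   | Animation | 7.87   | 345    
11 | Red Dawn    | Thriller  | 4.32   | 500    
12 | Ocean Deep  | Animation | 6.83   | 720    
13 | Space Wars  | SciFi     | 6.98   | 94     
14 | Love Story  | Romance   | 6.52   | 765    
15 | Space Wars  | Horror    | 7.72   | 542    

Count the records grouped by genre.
SELECT genre, COUNT(*) as count
FROM movies
GROUP BY genre

Result:
  Action: 2
  Animation: 3
  Horror: 3
  Romance: 2
  SciFi: 1
  Thriller: 4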